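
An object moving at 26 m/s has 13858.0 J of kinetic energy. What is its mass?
KE = ½mv² → m = 2KE/v² = 2×13858.0/26² = 41.0 kg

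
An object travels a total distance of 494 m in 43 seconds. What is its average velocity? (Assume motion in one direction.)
v_avg = Δd / Δt = 494 / 43 = 11.49 m/s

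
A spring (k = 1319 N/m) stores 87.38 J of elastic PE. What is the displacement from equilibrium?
PE = ½kx² → x = √(2PE/k) = √(2×87.38/1319) = 0.364 m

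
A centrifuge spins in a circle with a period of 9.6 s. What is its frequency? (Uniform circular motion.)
f = 1/T = 1/9.6 = 0.1042 Hz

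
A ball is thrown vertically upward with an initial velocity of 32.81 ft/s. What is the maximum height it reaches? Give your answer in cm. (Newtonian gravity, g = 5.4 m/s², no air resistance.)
h_max = v₀²/(2g) (with unit conversion) = 926.0 cm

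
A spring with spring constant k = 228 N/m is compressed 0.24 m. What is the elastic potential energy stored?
PE = ½kx² = ½×228×0.24² = 6.566 J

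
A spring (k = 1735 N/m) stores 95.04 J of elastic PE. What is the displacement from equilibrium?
PE = ½kx² → x = √(2PE/k) = √(2×95.04/1735) = 0.331 m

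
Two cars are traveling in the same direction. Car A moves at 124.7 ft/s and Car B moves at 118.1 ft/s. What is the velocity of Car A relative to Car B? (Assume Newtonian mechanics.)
v_rel = v_A - v_B = 124.7 - 118.1 = 6.6 ft/s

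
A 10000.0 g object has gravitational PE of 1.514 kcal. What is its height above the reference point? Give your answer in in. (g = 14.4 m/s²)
PE = mgh → h = PE/(mg) = 6335 J / (10 kg × 14.4 m/s²) = 43.99 m = 1732.0 in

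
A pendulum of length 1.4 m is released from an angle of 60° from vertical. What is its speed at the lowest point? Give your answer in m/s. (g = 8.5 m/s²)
h = L(1 − cosθ) = 1.4×(1 − cos60°) = 0.7 m
v = √(2gh) = √(2×8.5×0.7) = 3.45 m/s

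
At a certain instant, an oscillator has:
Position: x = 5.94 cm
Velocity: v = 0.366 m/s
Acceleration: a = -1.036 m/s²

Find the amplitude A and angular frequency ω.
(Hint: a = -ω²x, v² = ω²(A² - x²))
a = −ω²x → ω = √(|a|/x) = √(1.036/0.0594) = 4.176 rad/s
v² = ω²(A² − x²) → A = √(x² + v²/ω²) = √(0.0594² + 0.366²/4.176²) = 0.1059 m = 10.59 cm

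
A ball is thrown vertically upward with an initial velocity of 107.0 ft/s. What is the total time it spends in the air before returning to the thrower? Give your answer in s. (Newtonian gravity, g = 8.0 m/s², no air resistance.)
t_total = 2v₀/g (with unit conversion) = 8.153 s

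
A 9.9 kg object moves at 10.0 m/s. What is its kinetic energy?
KE = ½mv² = ½×9.9×10.0² = 495.0 J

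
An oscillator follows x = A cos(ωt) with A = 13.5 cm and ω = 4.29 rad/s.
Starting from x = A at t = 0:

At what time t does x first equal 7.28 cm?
cos(ωt) = x/A = 7.28/13.5 = 0.5393
ωt = arccos(0.5393) = 1.001 rad
t = 1.001/4.29 = 0.2334 s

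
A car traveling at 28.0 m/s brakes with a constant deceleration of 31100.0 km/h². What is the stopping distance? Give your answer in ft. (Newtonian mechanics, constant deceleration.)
d = v₀² / (2a) (with unit conversion) = 535.9 ft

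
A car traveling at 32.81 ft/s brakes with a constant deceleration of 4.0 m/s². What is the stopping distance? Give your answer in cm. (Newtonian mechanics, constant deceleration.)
d = v₀² / (2a) (with unit conversion) = 1250.0 cm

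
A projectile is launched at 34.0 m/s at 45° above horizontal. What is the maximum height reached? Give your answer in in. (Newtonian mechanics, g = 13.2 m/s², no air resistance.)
H = v₀²sin²(θ)/(2g) (with unit conversion) = 862.0 in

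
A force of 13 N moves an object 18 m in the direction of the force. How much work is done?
W = Fd = 13×18 = 234.0 J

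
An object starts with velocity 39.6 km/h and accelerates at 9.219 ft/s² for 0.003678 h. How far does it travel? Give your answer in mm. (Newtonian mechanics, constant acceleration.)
d = v₀t + ½at² (with unit conversion) = 392000.0 mm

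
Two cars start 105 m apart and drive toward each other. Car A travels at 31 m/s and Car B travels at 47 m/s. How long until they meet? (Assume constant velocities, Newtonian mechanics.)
Combined speed: v_combined = 31 + 47 = 78 m/s
Time to meet: t = d/78 = 105/78 = 1.35 s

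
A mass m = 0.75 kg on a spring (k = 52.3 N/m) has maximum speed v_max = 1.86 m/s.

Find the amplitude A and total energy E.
½mv²_max = ½kA² → A = v_max√(m/k) = 1.86×√(0.75/52.3) = 0.2227 m = 22.27 cm
E = ½mv²_max = ½×0.75×1.86² = 1.297 J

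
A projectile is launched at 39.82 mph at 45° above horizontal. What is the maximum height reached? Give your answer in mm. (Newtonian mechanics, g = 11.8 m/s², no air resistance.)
H = v₀²sin²(θ)/(2g) (with unit conversion) = 6714.0 mm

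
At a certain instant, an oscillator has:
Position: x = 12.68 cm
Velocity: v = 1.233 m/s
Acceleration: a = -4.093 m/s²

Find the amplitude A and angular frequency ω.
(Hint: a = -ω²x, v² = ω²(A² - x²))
a = −ω²x → ω = √(|a|/x) = √(4.093/0.1268) = 5.681 rad/s
v² = ω²(A² − x²) → A = √(x² + v²/ω²) = √(0.1268² + 1.233²/5.681²) = 0.2513 m = 25.13 cm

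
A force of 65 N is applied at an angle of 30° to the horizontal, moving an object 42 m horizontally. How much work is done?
W = Fd cosθ = 65×42×cos(30°) = 2364.2 J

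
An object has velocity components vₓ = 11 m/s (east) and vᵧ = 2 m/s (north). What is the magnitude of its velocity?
|v| = √(vₓ² + vᵧ²) = √(11² + 2²) = √(125) = 11.18 m/s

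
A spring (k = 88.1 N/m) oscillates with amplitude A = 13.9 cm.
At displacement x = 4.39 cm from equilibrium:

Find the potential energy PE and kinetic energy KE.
E_total = ½kA² = ½×88.1×(0.139)² = 0.8511 J
PE = ½kx² = ½×88.1×(0.0439)² = 0.08489 J
KE = E_total − PE = 0.7662 J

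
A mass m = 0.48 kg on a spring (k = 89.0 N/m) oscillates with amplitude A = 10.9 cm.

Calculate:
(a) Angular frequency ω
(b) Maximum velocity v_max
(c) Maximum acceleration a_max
ω = √(k/m) = √(89.0/0.48) = 13.62 rad/s
v_max = ωA = 13.62×0.109 = 1.484 m/s
a_max = ω²A = 13.62²×0.109 = 20.21 m/s²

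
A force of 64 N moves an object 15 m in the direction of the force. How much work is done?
W = Fd = 64×15 = 960.0 J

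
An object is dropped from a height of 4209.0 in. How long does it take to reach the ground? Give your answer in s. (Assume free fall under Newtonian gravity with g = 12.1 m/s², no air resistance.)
t = √(2h/g) (with unit conversion) = 4.204 s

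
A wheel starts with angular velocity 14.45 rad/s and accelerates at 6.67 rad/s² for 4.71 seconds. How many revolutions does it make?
θ = ω₀t + ½αt² = 14.45×4.71 + ½×6.67×4.71² = 142.04 rad
Revolutions = θ/(2π) = 142.04/(2π) = 22.61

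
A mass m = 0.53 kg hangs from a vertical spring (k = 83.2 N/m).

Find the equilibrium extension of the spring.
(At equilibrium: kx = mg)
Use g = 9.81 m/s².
x_eq = mg/k = 0.53×9.81/83.2 = 0.06249 m = 6.249 cm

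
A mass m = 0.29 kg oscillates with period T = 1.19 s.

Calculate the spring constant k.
T = 2π√(m/k) → k = m(2π/T)² = 0.29×(2π/1.19)² = 8.085 N/m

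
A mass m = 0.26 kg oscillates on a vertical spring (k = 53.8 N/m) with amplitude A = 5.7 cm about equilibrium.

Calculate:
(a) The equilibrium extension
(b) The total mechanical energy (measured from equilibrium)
x_eq = mg/k = 0.26×9.81/53.8 = 0.04741 m = 4.741 cm
E = ½kA² = ½×53.8×(0.057)² = 0.0874 J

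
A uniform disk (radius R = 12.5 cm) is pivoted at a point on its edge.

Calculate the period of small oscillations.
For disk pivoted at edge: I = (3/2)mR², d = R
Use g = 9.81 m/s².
I/m = (3/2)R² = 0.02344 m²; d = R = 0.125 m
T = 2π√((3/2)R²/(gR)) = 2π√(3R/(2g)) = 0.8687 s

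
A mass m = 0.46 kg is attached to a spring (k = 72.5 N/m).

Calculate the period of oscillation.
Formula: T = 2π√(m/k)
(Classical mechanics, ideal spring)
T = 2π√(m/k) = 2π√(0.46/72.5) = 0.5005 s; f = 1/T = 1.998 Hz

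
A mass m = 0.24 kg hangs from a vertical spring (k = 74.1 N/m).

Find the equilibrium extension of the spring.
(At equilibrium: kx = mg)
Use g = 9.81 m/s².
x_eq = mg/k = 0.24×9.81/74.1 = 0.03177 m = 3.177 cm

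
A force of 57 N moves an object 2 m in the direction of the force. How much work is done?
W = Fd = 57×2 = 114.0 J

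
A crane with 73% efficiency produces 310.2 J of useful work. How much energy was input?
W_in = W_out/η = 310.2/0.73 = 424.93 J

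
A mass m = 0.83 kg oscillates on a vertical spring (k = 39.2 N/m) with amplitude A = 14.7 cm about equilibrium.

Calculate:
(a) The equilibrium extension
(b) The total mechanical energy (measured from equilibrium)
x_eq = mg/k = 0.83×9.81/39.2 = 0.2077 m = 20.77 cm
E = ½kA² = ½×39.2×(0.147)² = 0.4235 J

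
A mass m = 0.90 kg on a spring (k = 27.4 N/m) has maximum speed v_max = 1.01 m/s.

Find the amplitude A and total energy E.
½mv²_max = ½kA² → A = v_max√(m/k) = 1.01×√(0.9/27.4) = 0.183 m = 18.3 cm
E = ½mv²_max = ½×0.9×1.01² = 0.459 J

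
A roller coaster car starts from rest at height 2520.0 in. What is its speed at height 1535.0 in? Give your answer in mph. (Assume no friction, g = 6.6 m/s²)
mgh₁ = ½mv₂² + mgh₂ → v₂ = √(2g(h₁−h₂)) = √(2×6.6×(64.01−38.99)) = 18.17 m/s = 40.65 mph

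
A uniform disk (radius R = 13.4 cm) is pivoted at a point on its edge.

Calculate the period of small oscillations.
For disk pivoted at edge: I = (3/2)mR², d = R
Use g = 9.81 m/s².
I/m = (3/2)R² = 0.02693 m²; d = R = 0.134 m
T = 2π√((3/2)R²/(gR)) = 2π√(3R/(2g)) = 0.8994 s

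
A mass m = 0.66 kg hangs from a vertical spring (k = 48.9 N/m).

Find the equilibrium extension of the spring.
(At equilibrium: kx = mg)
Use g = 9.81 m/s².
x_eq = mg/k = 0.66×9.81/48.9 = 0.1324 m = 13.24 cm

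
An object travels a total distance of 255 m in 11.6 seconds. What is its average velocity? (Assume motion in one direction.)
v_avg = Δd / Δt = 255 / 11.6 = 21.98 m/s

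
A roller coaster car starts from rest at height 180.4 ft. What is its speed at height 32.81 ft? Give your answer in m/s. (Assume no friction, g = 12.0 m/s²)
mgh₁ = ½mv₂² + mgh₂ → v₂ = √(2g(h₁−h₂)) = √(2×12.0×(54.99−10)) = 32.86 m/s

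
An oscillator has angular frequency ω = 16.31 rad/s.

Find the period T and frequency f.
T = 2π/ω = 2π/16.31 = 0.3852 s; f = ω/2π = 2.596 Hz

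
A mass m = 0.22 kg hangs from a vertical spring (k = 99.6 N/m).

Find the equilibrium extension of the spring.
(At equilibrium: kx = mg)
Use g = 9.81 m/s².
x_eq = mg/k = 0.22×9.81/99.6 = 0.02167 m = 2.167 cm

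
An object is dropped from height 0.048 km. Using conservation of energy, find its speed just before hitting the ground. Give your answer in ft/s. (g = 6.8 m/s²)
mgh = ½mv² → v = √(2gh) = √(2×6.8×48) = 25.55 m/s = 83.83 ft/s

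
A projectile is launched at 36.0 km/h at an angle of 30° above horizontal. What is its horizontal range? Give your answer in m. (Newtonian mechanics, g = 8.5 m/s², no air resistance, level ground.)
R = v₀² sin(2θ) / g (with unit conversion) = 10.19 m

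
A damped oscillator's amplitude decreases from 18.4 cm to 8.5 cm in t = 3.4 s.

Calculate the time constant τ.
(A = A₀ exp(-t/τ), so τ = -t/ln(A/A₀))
A/A₀ = 8.5/18.4 = 0.462; ln(A/A₀) = -0.7723
τ = −t/ln(A/A₀) = −3.4/-0.7723 = 4.403 s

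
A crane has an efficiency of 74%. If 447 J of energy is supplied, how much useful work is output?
W_out = η × W_in = 0.74 × 447 = 330.78 J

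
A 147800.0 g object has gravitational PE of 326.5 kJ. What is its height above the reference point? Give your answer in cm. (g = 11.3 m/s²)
PE = mgh → h = PE/(mg) = 3.265e+05 J / (147.8 kg × 11.3 m/s²) = 195.5 m = 19550.0 cm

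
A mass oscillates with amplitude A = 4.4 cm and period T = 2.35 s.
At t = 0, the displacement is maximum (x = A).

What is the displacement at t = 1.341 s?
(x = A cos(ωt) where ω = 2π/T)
ω = 2π/T = 2π/2.35 = 2.674 rad/s
x = A cos(ωt) = 4.4×cos(2.674×1.341) = -3.974 cm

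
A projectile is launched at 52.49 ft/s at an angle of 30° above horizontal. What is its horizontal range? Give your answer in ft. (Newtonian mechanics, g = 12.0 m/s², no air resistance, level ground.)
R = v₀² sin(2θ) / g (with unit conversion) = 60.61 ft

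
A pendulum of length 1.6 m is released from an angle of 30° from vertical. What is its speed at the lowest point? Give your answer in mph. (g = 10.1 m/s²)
h = L(1 − cosθ) = 1.6×(1 − cos30°) = 0.2144 m
v = √(2gh) = √(2×10.1×0.2144) = 2.081 m/s = 4.655 mph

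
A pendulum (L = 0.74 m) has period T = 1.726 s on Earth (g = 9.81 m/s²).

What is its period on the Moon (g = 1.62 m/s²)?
T = 2π√(L/g), so T_moon/T_earth = √(g_earth/g_moon)
T_moon = 2π√(0.74/1.62) = 4.247 s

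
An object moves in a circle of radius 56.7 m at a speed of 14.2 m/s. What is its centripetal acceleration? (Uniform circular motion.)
a_c = v²/r = 14.2²/56.7 = 201.64/56.7 = 3.56 m/s²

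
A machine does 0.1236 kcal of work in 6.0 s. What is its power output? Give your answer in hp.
P = W/t = 517.1 J / 6 s = 86.19 W = 0.1156 hp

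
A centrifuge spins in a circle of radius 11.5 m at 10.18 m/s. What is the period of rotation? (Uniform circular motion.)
T = 2πr/v = 2π×11.5/10.18 = 7.1 s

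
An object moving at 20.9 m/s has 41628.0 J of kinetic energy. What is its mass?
KE = ½mv² → m = 2KE/v² = 2×41628.0/20.9² = 190.6 kg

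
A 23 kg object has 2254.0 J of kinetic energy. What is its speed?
KE = ½mv² → v = √(2KE/m) = √(2×2254.0/23) = 14.0 m/s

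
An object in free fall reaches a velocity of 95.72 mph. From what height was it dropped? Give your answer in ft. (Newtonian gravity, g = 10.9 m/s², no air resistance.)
h = v²/(2g) (with unit conversion) = 275.6 ft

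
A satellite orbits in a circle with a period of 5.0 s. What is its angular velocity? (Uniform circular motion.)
ω = 2π/T = 2π/5.0 = 1.2566 rad/s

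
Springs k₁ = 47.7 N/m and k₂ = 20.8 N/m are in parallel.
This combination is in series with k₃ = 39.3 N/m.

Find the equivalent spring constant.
k₁₂ = k₁ + k₂ = 68.5 N/m (parallel)
1/k_eq = 1/k₁₂ + 1/k₃ → k_eq = 24.97 N/m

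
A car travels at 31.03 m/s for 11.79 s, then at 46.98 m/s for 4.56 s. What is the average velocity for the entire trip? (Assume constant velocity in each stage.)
d₁ = v₁t₁ = 31.03 × 11.79 = 365.844 m
d₂ = v₂t₂ = 46.98 × 4.56 = 214.229 m
d_total = 580.07 m, t_total = 16.35 s
v_avg = d_total/t_total = 580.07/16.35 = 35.48 m/s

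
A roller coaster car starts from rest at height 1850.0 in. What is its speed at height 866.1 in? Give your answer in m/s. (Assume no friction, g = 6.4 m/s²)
mgh₁ = ½mv₂² + mgh₂ → v₂ = √(2g(h₁−h₂)) = √(2×6.4×(46.99−22)) = 17.89 m/s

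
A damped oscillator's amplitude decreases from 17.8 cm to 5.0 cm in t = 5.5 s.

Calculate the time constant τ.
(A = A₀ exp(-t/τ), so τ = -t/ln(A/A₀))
A/A₀ = 5.0/17.8 = 0.2809; ln(A/A₀) = -1.27
τ = −t/ln(A/A₀) = −5.5/-1.27 = 4.332 s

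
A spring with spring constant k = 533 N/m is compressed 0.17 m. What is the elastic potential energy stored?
PE = ½kx² = ½×533×0.17² = 7.702 J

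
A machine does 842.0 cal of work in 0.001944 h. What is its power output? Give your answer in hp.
P = W/t = 3523 J / 6.998 s = 503.4 W = 0.6751 hp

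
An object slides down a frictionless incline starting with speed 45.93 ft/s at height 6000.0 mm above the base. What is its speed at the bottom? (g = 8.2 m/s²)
½mv₀² + mgh = ½mv² → v = √(v₀² + 2gh) = √(14² + 2×8.2×6) = 17.16 m/s = 56.29 ft/s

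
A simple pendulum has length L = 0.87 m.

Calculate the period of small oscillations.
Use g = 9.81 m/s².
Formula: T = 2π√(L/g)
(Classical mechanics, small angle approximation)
T = 2π√(L/g) = 2π√(0.87/9.81) = 1.871 s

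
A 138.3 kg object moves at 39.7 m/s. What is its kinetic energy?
KE = ½mv² = ½×138.3×39.7² = 108986.6 J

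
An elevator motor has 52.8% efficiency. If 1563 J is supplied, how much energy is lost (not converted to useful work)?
W_out = η × W_in = 0.528×1563 = 825.26 J
W_lost = W_in − W_out = 1563 − 825.26 = 737.74 J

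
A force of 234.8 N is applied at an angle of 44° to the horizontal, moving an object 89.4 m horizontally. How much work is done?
W = Fd cosθ = 234.8×89.4×cos(44°) = 15100.0 J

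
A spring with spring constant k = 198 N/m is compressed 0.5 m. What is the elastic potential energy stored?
PE = ½kx² = ½×198×0.5² = 24.75 J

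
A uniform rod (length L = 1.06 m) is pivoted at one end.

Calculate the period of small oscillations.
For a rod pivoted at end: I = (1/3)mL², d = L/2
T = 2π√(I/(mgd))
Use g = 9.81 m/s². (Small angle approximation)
I/m = (1/3)L² = 0.3745 m²; d = L/2 = 0.53 m
T = 2π√(I/(mgd)) = 2π√(0.3745/(9.81×0.53)) = 1.686 s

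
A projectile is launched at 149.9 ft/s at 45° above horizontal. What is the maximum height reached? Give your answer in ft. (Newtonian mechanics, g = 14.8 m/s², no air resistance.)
H = v₀²sin²(θ)/(2g) (with unit conversion) = 115.7 ft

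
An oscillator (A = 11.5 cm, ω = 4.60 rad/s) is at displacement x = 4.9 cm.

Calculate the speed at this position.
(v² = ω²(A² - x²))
v = ω√(A² − x²) = 4.6×√(0.115² − 0.049²) = 0.4786 m/s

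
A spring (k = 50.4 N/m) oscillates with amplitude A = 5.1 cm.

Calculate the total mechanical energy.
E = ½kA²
E = ½kA² = ½×50.4×(0.051)² = 0.06555 J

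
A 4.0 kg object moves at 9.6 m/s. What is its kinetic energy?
KE = ½mv² = ½×4.0×9.6² = 184.32 J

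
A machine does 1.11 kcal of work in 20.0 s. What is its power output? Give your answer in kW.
P = W/t = 4644 J / 20 s = 232.2 W = 0.2322 kW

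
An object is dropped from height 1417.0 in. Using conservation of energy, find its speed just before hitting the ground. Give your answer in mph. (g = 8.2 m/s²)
mgh = ½mv² → v = √(2gh) = √(2×8.2×35.99) = 24.3 m/s = 54.35 mph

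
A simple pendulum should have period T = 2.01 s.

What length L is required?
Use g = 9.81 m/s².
T = 2π√(L/g) → L = g(T/2π)² = 9.81×(2.01/2π)² = 1.004 m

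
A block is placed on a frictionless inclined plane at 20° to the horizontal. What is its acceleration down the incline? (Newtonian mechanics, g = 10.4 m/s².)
a = g sin(θ) = 10.4 × sin(20°) = 10.4 × 0.342 = 3.56 m/s²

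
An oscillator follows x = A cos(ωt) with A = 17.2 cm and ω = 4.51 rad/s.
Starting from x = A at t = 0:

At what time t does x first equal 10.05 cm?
cos(ωt) = x/A = 10.05/17.2 = 0.5843
ωt = arccos(0.5843) = 0.9468 rad
t = 0.9468/4.51 = 0.2099 s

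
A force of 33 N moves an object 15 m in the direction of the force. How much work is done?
W = Fd = 33×15 = 495.0 J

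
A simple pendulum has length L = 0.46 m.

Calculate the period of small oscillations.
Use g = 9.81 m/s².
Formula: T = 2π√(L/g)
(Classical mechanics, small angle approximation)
T = 2π√(L/g) = 2π√(0.46/9.81) = 1.361 s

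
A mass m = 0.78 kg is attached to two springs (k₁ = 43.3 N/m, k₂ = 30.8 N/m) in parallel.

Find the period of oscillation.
k_eq = k₁+k₂ = 74.1 N/m
T = 2π√(m/k_eq) = 2π√(0.78/74.1) = 0.6446 s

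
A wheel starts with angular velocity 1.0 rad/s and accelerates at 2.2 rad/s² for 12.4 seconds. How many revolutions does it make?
θ = ω₀t + ½αt² = 1.0×12.4 + ½×2.2×12.4² = 181.54 rad
Revolutions = θ/(2π) = 181.54/(2π) = 28.89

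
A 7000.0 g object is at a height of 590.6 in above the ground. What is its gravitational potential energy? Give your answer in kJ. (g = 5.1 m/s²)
PE = mgh = 7 kg × 5.1 m/s² × 15 m = 535.5 J = 0.5355 kJ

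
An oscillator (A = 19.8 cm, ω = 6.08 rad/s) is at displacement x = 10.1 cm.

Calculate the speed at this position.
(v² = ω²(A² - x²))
v = ω√(A² − x²) = 6.08×√(0.198² − 0.101²) = 1.035 m/s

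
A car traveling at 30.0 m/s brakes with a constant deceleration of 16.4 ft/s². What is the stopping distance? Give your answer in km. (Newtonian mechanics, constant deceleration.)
d = v₀² / (2a) (with unit conversion) = 0.09002 km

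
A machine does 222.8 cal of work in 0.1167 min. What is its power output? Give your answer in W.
P = W/t = 932.2 J / 7.002 s = 133.1 W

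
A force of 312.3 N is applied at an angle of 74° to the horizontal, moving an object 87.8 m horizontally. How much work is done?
W = Fd cosθ = 312.3×87.8×cos(74°) = 7558.0 J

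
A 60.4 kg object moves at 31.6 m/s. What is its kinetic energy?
KE = ½mv² = ½×60.4×31.6² = 30156.51 J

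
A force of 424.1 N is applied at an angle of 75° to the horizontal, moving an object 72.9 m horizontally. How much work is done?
W = Fd cosθ = 424.1×72.9×cos(75°) = 8001.9 J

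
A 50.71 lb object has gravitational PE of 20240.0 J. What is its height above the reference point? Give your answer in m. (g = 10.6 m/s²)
PE = mgh → h = PE/(mg) = 2.024e+04 J / (23 kg × 10.6 m/s²) = 83.01 m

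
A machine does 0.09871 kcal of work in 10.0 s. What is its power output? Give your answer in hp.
P = W/t = 413 J / 10 s = 41.3 W = 0.05538 hp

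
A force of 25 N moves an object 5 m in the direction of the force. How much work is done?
W = Fd = 25×5 = 125.0 J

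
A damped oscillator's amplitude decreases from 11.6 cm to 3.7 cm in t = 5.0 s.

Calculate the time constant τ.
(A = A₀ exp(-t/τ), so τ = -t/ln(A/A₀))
A/A₀ = 3.7/11.6 = 0.319; ln(A/A₀) = -1.143
τ = −t/ln(A/A₀) = −5.0/-1.143 = 4.376 s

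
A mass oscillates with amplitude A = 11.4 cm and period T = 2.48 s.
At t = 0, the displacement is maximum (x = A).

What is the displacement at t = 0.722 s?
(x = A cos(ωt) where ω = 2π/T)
ω = 2π/T = 2π/2.48 = 2.534 rad/s
x = A cos(ωt) = 11.4×cos(2.534×0.722) = -2.913 cm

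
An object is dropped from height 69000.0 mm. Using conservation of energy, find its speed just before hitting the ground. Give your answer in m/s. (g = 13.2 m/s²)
mgh = ½mv² → v = √(2gh) = √(2×13.2×69) = 42.68 m/s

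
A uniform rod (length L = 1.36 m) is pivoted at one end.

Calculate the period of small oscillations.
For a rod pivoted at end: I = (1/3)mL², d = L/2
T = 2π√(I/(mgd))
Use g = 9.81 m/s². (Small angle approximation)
I/m = (1/3)L² = 0.6165 m²; d = L/2 = 0.68 m
T = 2π√(I/(mgd)) = 2π√(0.6165/(9.81×0.68)) = 1.91 s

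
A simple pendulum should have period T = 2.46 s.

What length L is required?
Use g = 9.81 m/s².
T = 2π√(L/g) → L = g(T/2π)² = 9.81×(2.46/2π)² = 1.504 m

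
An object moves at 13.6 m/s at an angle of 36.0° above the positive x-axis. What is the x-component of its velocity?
vₓ = v cos(θ) = 13.6 × cos(36.0°) = 11.0 m/s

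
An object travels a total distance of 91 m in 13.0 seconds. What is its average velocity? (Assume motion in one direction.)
v_avg = Δd / Δt = 91 / 13.0 = 7.0 m/s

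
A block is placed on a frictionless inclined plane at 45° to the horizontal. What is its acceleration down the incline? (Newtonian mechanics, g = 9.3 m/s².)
a = g sin(θ) = 9.3 × sin(45°) = 9.3 × 0.7071 = 6.58 m/s²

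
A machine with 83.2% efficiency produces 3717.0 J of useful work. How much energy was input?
W_in = W_out/η = 3717.0/0.832 = 4467.5 J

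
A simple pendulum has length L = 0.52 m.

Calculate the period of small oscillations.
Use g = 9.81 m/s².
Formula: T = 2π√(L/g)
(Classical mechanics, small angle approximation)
T = 2π√(L/g) = 2π√(0.52/9.81) = 1.447 s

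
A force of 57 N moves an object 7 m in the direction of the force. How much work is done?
W = Fd = 57×7 = 399.0 J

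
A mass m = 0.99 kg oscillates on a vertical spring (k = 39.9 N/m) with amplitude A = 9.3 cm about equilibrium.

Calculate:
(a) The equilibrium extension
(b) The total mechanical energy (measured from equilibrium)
x_eq = mg/k = 0.99×9.81/39.9 = 0.2434 m = 24.34 cm
E = ½kA² = ½×39.9×(0.093)² = 0.1725 J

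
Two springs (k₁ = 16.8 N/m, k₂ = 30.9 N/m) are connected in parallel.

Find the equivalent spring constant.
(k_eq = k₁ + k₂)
k_eq = k₁ + k₂ = 16.8 + 30.9 = 47.7 N/m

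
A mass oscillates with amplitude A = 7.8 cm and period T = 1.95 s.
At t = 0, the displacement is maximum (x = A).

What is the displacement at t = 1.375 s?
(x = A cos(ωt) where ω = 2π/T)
ω = 2π/T = 2π/1.95 = 3.222 rad/s
x = A cos(ωt) = 7.8×cos(3.222×1.375) = -2.17 cm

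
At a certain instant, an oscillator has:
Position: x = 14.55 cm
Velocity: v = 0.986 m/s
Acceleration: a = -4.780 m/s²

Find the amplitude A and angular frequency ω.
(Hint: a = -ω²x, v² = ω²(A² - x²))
a = −ω²x → ω = √(|a|/x) = √(4.78/0.1455) = 5.732 rad/s
v² = ω²(A² − x²) → A = √(x² + v²/ω²) = √(0.1455² + 0.986²/5.732²) = 0.2253 m = 22.53 cm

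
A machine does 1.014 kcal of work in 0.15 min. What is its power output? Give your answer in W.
P = W/t = 4243 J / 9 s = 471.4 W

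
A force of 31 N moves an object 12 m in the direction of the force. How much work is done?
W = Fd = 31×12 = 372.0 J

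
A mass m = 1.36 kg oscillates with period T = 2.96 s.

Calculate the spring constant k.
T = 2π√(m/k) → k = m(2π/T)² = 1.36×(2π/2.96)² = 6.128 N/m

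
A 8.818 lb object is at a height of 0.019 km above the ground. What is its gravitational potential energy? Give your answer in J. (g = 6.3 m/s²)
PE = mgh = 4 kg × 6.3 m/s² × 19 m = 478.8 J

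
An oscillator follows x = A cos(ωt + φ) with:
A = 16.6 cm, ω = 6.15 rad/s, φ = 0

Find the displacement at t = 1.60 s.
x = A cos(ωt + φ) = 16.6×cos(6.15×1.6 + 0) = -15.19 cm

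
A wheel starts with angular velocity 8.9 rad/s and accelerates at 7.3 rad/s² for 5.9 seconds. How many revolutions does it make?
θ = ω₀t + ½αt² = 8.9×5.9 + ½×7.3×5.9² = 179.57 rad
Revolutions = θ/(2π) = 179.57/(2π) = 28.58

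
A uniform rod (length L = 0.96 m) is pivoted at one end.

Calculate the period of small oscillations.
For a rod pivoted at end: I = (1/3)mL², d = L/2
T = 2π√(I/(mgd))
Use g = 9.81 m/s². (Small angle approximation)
I/m = (1/3)L² = 0.3072 m²; d = L/2 = 0.48 m
T = 2π√(I/(mgd)) = 2π√(0.3072/(9.81×0.48)) = 1.605 s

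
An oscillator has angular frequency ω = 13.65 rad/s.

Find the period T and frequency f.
T = 2π/ω = 2π/13.65 = 0.4603 s; f = ω/2π = 2.172 Hz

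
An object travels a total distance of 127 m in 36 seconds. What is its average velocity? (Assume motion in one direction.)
v_avg = Δd / Δt = 127 / 36 = 3.53 m/s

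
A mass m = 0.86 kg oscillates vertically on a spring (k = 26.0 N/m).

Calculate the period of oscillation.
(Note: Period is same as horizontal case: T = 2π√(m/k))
T = 2π√(m/k) = 2π√(0.86/26.0) = 1.143 s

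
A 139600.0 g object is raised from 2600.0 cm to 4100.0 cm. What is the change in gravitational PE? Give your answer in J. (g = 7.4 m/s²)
ΔPE = mg(h₂ − h₁) = 139.6 kg × 7.4 m/s² × (41 − 26) m = 1.55e+04 J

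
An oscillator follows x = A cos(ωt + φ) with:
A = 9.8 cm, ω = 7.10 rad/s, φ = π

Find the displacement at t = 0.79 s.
x = A cos(ωt + φ) = 9.8×cos(7.1×0.79 + π) = -7.656 cm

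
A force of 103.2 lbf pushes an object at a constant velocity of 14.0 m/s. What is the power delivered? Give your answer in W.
P = Fv = 459.1 N × 14 m/s = 6427 W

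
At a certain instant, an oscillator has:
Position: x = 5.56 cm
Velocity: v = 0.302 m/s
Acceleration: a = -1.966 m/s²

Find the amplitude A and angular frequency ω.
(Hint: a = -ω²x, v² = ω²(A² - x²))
a = −ω²x → ω = √(|a|/x) = √(1.966/0.0556) = 5.946 rad/s
v² = ω²(A² − x²) → A = √(x² + v²/ω²) = √(0.0556² + 0.302²/5.946²) = 0.0753 m = 7.53 cm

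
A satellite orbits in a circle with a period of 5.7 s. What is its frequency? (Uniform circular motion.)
f = 1/T = 1/5.7 = 0.1754 Hz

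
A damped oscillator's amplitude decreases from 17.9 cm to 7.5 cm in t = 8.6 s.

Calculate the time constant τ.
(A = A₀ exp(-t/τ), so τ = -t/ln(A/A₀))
A/A₀ = 7.5/17.9 = 0.419; ln(A/A₀) = -0.8699
τ = −t/ln(A/A₀) = −8.6/-0.8699 = 9.886 s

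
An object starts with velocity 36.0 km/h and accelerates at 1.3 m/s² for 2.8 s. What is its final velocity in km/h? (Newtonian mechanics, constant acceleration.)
v = v₀ + at (with unit conversion) = 49.1 km/h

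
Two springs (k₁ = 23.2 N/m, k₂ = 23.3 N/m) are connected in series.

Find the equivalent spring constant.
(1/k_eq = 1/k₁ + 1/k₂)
1/k_eq = 1/23.2 + 1/23.3 = 0.086022; k_eq = 11.62 N/m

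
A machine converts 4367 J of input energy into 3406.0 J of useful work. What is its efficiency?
η = W_out/W_in = 3406.0/4367 = 0.7799 = 77.99%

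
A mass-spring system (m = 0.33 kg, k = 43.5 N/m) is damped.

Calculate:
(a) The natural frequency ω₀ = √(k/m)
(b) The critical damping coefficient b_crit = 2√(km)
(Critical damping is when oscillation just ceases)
ω₀ = √(k/m) = √(43.5/0.33) = 11.48 rad/s
b_crit = 2√(km) = 2√(43.5×0.33) = 7.578 kg/s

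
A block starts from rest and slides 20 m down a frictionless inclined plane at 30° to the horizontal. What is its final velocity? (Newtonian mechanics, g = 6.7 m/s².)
a = g sin(θ) = 6.7 × sin(30°) = 3.35 m/s²
v = √(2ad) = √(2 × 3.35 × 20) = 11.58 m/s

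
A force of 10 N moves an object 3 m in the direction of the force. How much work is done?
W = Fd = 10×3 = 30.0 J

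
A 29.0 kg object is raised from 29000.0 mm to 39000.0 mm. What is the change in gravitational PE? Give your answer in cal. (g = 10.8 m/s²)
ΔPE = mg(h₂ − h₁) = 29 kg × 10.8 m/s² × (39 − 29) m = 3132 J = 748.6 cal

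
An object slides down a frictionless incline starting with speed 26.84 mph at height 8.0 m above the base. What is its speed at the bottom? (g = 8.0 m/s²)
½mv₀² + mgh = ½mv² → v = √(v₀² + 2gh) = √(12² + 2×8.0×8) = 16.49 m/s = 36.89 mph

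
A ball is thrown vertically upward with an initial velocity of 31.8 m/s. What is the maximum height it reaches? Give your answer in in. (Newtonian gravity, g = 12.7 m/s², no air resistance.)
h_max = v₀²/(2g) (with unit conversion) = 1567.0 in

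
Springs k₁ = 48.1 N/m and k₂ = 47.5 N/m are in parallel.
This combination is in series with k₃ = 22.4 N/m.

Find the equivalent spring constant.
k₁₂ = k₁ + k₂ = 95.6 N/m (parallel)
1/k_eq = 1/k₁₂ + 1/k₃ → k_eq = 18.15 N/m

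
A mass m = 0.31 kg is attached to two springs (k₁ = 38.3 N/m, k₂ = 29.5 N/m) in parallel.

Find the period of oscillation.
k_eq = k₁+k₂ = 67.8 N/m
T = 2π√(m/k_eq) = 2π√(0.31/67.8) = 0.4249 s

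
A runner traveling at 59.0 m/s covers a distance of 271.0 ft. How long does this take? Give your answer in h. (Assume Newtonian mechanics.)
t = d/v (with unit conversion) = 0.0003889 h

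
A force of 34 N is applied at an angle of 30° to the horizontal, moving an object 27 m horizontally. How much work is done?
W = Fd cosθ = 34×27×cos(30°) = 795.01 J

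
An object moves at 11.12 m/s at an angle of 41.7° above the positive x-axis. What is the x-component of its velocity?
vₓ = v cos(θ) = 11.12 × cos(41.7°) = 8.3 m/s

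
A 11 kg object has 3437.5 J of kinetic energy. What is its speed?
KE = ½mv² → v = √(2KE/m) = √(2×3437.5/11) = 25.0 m/s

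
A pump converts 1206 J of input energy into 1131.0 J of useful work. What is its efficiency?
η = W_out/W_in = 1131.0/1206 = 0.9378 = 93.78%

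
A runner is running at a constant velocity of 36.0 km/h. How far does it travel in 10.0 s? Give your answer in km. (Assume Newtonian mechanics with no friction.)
d = vt (with unit conversion) = 0.1 km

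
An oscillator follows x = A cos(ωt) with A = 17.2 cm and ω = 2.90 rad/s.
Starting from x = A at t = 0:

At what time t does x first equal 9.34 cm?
cos(ωt) = x/A = 9.34/17.2 = 0.543
ωt = arccos(0.543) = 0.9968 rad
t = 0.9968/2.9 = 0.3437 s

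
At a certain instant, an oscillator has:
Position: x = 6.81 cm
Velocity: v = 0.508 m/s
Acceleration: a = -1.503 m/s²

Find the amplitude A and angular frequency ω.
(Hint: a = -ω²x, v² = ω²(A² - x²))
a = −ω²x → ω = √(|a|/x) = √(1.503/0.0681) = 4.698 rad/s
v² = ω²(A² − x²) → A = √(x² + v²/ω²) = √(0.0681² + 0.508²/4.698²) = 0.1278 m = 12.78 cm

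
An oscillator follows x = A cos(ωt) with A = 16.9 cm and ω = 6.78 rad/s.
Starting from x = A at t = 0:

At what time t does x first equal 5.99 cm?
cos(ωt) = x/A = 5.99/16.9 = 0.3544
ωt = arccos(0.3544) = 1.208 rad
t = 1.208/6.78 = 0.1782 s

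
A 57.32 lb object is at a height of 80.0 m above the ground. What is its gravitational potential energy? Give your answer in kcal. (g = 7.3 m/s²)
PE = mgh = 26 kg × 7.3 m/s² × 80 m = 1.518e+04 J = 3.629 kcal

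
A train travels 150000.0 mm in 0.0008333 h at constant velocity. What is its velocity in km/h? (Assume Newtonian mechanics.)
v = d/t (with unit conversion) = 180.0 km/h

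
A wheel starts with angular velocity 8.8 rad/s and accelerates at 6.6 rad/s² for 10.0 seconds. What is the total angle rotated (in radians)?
θ = ω₀t + ½αt² = 8.8×10.0 + ½×6.6×10.0² = 418.0 rad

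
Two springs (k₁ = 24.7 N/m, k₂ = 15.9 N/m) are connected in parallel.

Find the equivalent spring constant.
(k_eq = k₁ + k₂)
k_eq = k₁ + k₂ = 24.7 + 15.9 = 40.6 N/m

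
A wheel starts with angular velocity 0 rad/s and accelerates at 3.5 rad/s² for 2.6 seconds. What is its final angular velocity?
ω = ω₀ + αt = 0 + 3.5 × 2.6 = 9.1 rad/s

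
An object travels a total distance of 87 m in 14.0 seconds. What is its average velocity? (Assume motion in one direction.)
v_avg = Δd / Δt = 87 / 14.0 = 6.21 m/s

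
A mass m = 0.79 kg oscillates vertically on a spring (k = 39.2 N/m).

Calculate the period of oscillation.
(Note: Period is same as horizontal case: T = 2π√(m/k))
T = 2π√(m/k) = 2π√(0.79/39.2) = 0.892 s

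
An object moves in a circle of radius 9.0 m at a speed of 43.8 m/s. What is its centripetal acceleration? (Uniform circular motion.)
a_c = v²/r = 43.8²/9.0 = 1918.44/9.0 = 213.16 m/s²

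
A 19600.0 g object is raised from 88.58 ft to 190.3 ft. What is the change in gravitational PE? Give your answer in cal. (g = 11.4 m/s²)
ΔPE = mg(h₂ − h₁) = 19.6 kg × 11.4 m/s² × (58 − 27) m = 6928 J = 1656.0 cal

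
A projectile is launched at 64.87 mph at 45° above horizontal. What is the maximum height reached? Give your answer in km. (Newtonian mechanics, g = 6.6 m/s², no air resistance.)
H = v₀²sin²(θ)/(2g) (with unit conversion) = 0.03185 km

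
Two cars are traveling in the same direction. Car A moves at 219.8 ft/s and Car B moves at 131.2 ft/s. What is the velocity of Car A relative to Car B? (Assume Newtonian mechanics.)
v_rel = v_A - v_B = 219.8 - 131.2 = 88.6 ft/s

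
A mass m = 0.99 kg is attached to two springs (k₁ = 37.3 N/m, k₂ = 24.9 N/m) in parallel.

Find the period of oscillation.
k_eq = k₁+k₂ = 62.2 N/m
T = 2π√(m/k_eq) = 2π√(0.99/62.2) = 0.7927 s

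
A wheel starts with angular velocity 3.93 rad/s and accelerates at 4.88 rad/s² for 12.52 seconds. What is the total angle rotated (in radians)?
θ = ω₀t + ½αt² = 3.93×12.52 + ½×4.88×12.52² = 431.67 rad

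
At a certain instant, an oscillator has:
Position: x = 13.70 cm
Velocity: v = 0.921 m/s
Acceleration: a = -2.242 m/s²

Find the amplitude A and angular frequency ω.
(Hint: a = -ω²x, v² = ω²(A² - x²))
a = −ω²x → ω = √(|a|/x) = √(2.242/0.137) = 4.045 rad/s
v² = ω²(A² − x²) → A = √(x² + v²/ω²) = √(0.137² + 0.921²/4.045²) = 0.2657 m = 26.57 cm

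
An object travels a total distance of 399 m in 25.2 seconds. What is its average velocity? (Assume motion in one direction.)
v_avg = Δd / Δt = 399 / 25.2 = 15.83 m/s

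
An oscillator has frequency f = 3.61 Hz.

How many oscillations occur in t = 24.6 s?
n = f×t = 3.61×24.6 = 88.81 oscillations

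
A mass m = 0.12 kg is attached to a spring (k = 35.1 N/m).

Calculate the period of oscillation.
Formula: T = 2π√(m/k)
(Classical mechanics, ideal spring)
T = 2π√(m/k) = 2π√(0.12/35.1) = 0.3674 s; f = 1/T = 2.722 Hz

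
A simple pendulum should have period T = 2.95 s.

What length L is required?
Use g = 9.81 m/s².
T = 2π√(L/g) → L = g(T/2π)² = 9.81×(2.95/2π)² = 2.162 m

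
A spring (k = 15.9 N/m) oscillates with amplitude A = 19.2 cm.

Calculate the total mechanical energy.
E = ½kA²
E = ½kA² = ½×15.9×(0.192)² = 0.2931 J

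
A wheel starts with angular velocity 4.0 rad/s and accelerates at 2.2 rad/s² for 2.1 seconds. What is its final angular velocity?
ω = ω₀ + αt = 4.0 + 2.2 × 2.1 = 8.62 rad/s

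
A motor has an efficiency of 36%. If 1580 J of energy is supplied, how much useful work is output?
W_out = η × W_in = 0.36 × 1580 = 568.8 J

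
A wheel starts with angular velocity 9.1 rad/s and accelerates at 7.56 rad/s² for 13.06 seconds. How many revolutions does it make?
θ = ω₀t + ½αt² = 9.1×13.06 + ½×7.56×13.06² = 763.58 rad
Revolutions = θ/(2π) = 763.58/(2π) = 121.53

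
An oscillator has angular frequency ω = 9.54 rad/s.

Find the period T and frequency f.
T = 2π/ω = 2π/9.54 = 0.6586 s; f = ω/2π = 1.518 Hz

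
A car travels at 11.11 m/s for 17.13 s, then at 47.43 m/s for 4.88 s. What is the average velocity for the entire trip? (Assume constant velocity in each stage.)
d₁ = v₁t₁ = 11.11 × 17.13 = 190.314 m
d₂ = v₂t₂ = 47.43 × 4.88 = 231.458 m
d_total = 421.77 m, t_total = 22.01 s
v_avg = d_total/t_total = 421.77/22.01 = 19.16 m/s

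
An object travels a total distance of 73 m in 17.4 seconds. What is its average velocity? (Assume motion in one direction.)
v_avg = Δd / Δt = 73 / 17.4 = 4.2 m/s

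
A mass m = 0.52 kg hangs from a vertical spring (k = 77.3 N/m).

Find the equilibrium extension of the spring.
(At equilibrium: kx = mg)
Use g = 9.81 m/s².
x_eq = mg/k = 0.52×9.81/77.3 = 0.06599 m = 6.599 cm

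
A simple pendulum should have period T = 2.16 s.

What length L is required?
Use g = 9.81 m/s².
T = 2π√(L/g) → L = g(T/2π)² = 9.81×(2.16/2π)² = 1.159 m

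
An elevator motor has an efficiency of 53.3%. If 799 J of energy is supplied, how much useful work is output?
W_out = η × W_in = 0.533 × 799 = 425.87 J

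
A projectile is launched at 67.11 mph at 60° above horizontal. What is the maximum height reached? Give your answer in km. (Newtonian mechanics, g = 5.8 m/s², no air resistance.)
H = v₀²sin²(θ)/(2g) (with unit conversion) = 0.05819 km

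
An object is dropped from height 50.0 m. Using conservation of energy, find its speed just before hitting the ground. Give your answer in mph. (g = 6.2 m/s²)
mgh = ½mv² → v = √(2gh) = √(2×6.2×50) = 24.9 m/s = 55.7 mph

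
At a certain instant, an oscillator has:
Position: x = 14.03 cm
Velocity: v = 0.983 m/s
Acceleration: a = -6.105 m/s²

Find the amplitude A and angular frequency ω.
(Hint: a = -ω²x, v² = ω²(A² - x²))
a = −ω²x → ω = √(|a|/x) = √(6.105/0.1403) = 6.597 rad/s
v² = ω²(A² − x²) → A = √(x² + v²/ω²) = √(0.1403² + 0.983²/6.597²) = 0.2047 m = 20.47 cm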